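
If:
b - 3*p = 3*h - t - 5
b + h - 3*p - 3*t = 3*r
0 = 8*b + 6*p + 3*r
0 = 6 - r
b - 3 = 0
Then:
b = 3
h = 93/8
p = -7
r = 6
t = 47/8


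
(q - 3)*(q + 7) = q^2 + 4*q - 21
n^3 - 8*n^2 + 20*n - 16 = (n - 4)*(n - 2)^2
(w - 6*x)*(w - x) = w^2 - 7*w*x + 6*x^2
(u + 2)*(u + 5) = u^2 + 7*u + 10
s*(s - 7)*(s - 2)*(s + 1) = s^4 - 8*s^3 + 5*s^2 + 14*s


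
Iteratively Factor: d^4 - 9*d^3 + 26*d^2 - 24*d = (d - 4)*(d^3 - 5*d^2 + 6*d) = d*(d - 4)*(d^2 - 5*d + 6) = d*(d - 4)*(d - 3)*(d - 2)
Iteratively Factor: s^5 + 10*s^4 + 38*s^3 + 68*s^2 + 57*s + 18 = (s + 1)*(s^4 + 9*s^3 + 29*s^2 + 39*s + 18) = (s + 1)^2*(s^3 + 8*s^2 + 21*s + 18) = (s + 1)^2*(s + 2)*(s^2 + 6*s + 9) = (s + 1)^2*(s + 2)*(s + 3)*(s + 3)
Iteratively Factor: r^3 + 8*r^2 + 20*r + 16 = (r + 2)*(r^2 + 6*r + 8) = (r + 2)^2*(r + 4)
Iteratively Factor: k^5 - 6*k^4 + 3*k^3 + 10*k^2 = (k - 2)*(k^4 - 4*k^3 - 5*k^2) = k*(k - 2)*(k^3 - 4*k^2 - 5*k) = k^2*(k - 2)*(k^2 - 4*k - 5) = k^2*(k - 5)*(k - 2)*(k + 1)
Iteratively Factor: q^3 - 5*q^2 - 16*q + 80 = (q - 5)*(q^2 - 16) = (q - 5)*(q + 4)*(q - 4)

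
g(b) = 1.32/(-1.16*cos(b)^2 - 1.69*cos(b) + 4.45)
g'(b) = 1.32*(-2.32*sin(b)*cos(b) - 1.69*sin(b))/(-1.16*cos(b)^2 - 1.69*cos(b) + 4.45)^2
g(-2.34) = 0.26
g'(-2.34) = 0.00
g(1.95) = 0.27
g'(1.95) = -0.04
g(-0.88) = 0.45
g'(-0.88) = 0.38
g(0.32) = 0.73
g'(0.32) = -0.50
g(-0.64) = 0.56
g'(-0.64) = 0.51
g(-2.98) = 0.26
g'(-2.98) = -0.01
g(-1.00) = 0.41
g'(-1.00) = 0.32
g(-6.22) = 0.82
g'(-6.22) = -0.13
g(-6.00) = 0.75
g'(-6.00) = -0.47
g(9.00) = 0.26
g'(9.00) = 0.01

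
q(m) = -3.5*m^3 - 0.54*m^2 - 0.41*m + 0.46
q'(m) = -10.5*m^2 - 1.08*m - 0.41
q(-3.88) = 198.36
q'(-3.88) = -154.29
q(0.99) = -3.87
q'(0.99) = -11.77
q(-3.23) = 114.09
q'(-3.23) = -106.47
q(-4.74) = 363.01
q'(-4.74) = -231.20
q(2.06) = -33.27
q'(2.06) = -47.19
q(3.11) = -111.32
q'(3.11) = -105.33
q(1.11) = -5.45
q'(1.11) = -14.55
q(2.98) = -98.18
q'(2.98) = -96.87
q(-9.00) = 2511.91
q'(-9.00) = -841.19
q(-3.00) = 91.33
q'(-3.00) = -91.67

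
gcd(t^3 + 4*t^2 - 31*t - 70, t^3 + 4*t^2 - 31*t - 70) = t^3 + 4*t^2 - 31*t - 70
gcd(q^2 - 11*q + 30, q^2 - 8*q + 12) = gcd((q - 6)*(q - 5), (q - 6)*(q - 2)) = q - 6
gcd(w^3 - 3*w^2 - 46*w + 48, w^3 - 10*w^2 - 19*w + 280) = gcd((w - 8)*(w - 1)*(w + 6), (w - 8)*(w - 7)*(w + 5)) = w - 8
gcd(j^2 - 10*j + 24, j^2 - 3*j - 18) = j - 6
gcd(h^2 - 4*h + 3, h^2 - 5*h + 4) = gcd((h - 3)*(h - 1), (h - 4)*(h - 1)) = h - 1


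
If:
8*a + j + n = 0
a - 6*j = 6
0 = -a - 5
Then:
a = -5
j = -11/6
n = 251/6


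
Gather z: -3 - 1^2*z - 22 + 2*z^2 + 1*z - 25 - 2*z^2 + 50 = 0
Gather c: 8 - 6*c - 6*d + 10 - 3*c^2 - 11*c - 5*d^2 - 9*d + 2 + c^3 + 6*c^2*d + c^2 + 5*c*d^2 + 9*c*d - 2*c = c^3 + c^2*(6*d - 2) + c*(5*d^2 + 9*d - 19) - 5*d^2 - 15*d + 20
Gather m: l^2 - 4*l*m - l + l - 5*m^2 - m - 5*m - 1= l^2 - 5*m^2 + m*(-4*l - 6) - 1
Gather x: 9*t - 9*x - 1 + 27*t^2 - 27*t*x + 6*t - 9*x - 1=27*t^2 + 15*t + x*(-27*t - 18) - 2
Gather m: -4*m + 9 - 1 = 8 - 4*m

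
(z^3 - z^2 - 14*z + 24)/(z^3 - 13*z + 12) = (z - 2)/(z - 1)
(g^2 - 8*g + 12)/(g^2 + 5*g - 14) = (g - 6)/(g + 7)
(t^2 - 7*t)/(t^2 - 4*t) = (t - 7)/(t - 4)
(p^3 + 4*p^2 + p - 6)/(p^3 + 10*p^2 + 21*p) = (p^2 + p - 2)/(p*(p + 7))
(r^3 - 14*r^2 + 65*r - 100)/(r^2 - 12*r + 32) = (r^2 - 10*r + 25)/(r - 8)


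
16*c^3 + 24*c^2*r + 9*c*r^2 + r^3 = (c + r)*(4*c + r)^2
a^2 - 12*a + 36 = (a - 6)^2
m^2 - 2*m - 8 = (m - 4)*(m + 2)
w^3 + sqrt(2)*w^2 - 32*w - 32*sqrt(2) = (w - 4*sqrt(2))*(w + sqrt(2))*(w + 4*sqrt(2))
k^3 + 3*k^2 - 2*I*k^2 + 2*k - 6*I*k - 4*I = (k + 1)*(k + 2)*(k - 2*I)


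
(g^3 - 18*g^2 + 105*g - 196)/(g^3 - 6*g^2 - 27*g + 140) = (g - 7)/(g + 5)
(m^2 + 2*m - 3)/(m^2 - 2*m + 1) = (m + 3)/(m - 1)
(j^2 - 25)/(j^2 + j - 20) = (j - 5)/(j - 4)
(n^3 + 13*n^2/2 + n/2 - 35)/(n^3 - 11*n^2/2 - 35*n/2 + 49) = (n + 5)/(n - 7)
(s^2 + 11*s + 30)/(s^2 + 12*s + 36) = (s + 5)/(s + 6)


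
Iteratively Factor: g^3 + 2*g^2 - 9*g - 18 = (g + 2)*(g^2 - 9) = (g + 2)*(g + 3)*(g - 3)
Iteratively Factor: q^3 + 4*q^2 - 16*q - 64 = (q - 4)*(q^2 + 8*q + 16) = (q - 4)*(q + 4)*(q + 4)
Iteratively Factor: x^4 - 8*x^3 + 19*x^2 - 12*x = (x - 4)*(x^3 - 4*x^2 + 3*x) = (x - 4)*(x - 1)*(x^2 - 3*x) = (x - 4)*(x - 3)*(x - 1)*(x)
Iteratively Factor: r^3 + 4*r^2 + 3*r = (r + 1)*(r^2 + 3*r) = (r + 1)*(r + 3)*(r)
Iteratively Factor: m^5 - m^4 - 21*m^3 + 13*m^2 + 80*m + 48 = (m + 1)*(m^4 - 2*m^3 - 19*m^2 + 32*m + 48) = (m - 4)*(m + 1)*(m^3 + 2*m^2 - 11*m - 12) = (m - 4)*(m + 1)*(m + 4)*(m^2 - 2*m - 3) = (m - 4)*(m - 3)*(m + 1)*(m + 4)*(m + 1)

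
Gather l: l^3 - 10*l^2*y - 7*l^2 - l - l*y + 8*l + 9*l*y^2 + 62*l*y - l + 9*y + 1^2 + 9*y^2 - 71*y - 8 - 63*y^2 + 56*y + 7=l^3 + l^2*(-10*y - 7) + l*(9*y^2 + 61*y + 6) - 54*y^2 - 6*y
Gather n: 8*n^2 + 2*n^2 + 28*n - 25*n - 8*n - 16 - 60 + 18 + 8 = 10*n^2 - 5*n - 50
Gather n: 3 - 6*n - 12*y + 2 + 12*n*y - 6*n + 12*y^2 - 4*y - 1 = n*(12*y - 12) + 12*y^2 - 16*y + 4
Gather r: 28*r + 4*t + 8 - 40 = 28*r + 4*t - 32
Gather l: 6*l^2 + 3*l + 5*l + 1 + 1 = 6*l^2 + 8*l + 2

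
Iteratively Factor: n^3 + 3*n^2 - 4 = (n + 2)*(n^2 + n - 2) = (n - 1)*(n + 2)*(n + 2)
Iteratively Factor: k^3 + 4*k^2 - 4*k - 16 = (k + 4)*(k^2 - 4) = (k - 2)*(k + 4)*(k + 2)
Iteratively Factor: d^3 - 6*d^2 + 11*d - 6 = (d - 2)*(d^2 - 4*d + 3) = (d - 3)*(d - 2)*(d - 1)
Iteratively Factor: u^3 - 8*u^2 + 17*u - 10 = (u - 5)*(u^2 - 3*u + 2) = (u - 5)*(u - 2)*(u - 1)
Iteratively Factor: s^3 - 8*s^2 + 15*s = (s)*(s^2 - 8*s + 15) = s*(s - 5)*(s - 3)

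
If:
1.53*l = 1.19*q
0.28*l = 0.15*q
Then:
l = 0.00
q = 0.00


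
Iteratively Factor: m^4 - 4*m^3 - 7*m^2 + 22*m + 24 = (m + 1)*(m^3 - 5*m^2 - 2*m + 24) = (m - 3)*(m + 1)*(m^2 - 2*m - 8) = (m - 3)*(m + 1)*(m + 2)*(m - 4)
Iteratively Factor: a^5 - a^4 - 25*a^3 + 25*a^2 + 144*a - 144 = (a - 3)*(a^4 + 2*a^3 - 19*a^2 - 32*a + 48) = (a - 3)*(a - 1)*(a^3 + 3*a^2 - 16*a - 48) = (a - 3)*(a - 1)*(a + 3)*(a^2 - 16) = (a - 3)*(a - 1)*(a + 3)*(a + 4)*(a - 4)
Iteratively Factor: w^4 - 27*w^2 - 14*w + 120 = (w + 3)*(w^3 - 3*w^2 - 18*w + 40) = (w + 3)*(w + 4)*(w^2 - 7*w + 10) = (w - 2)*(w + 3)*(w + 4)*(w - 5)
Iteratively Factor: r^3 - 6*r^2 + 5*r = (r - 1)*(r^2 - 5*r) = (r - 5)*(r - 1)*(r)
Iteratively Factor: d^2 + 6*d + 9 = (d + 3)*(d + 3)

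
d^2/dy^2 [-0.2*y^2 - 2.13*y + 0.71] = -0.400000000000000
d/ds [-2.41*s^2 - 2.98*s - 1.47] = -4.82*s - 2.98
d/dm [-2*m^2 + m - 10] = 1 - 4*m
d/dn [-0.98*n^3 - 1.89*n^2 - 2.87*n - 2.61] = -2.94*n^2 - 3.78*n - 2.87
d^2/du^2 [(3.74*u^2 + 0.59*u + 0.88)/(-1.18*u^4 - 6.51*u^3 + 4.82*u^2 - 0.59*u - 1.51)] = (-31.245456*u^8 - 182.237784*u^7 - 456.568828*u^6 - 301.445514*u^5 + 2.22526799999991*u^4 + 930.930114*u^3 - 217.856916*u^2 + 41.153364*u - 29.426174)/(1.643032*u^12 + 27.193572*u^11 + 129.89145*u^10 + 56.2013429999999*u^9 - 497.072406*u^8 + 578.204553*u^7 - 81.374525*u^6 - 230.059179*u^5 + 143.079354*u^4 + 18.970904*u^3 - 31.393353*u^2 + 4.035777*u + 3.442951)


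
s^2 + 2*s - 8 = (s - 2)*(s + 4)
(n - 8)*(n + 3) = n^2 - 5*n - 24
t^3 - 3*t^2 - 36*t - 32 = (t - 8)*(t + 1)*(t + 4)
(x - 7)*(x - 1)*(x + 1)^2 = x^4 - 6*x^3 - 8*x^2 + 6*x + 7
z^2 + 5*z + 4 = (z + 1)*(z + 4)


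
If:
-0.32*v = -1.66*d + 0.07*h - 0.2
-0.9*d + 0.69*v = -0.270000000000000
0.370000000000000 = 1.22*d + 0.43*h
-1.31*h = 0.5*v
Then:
No Solution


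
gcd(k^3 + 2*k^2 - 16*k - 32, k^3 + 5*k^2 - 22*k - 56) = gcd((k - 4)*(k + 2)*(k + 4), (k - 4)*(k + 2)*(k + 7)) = k^2 - 2*k - 8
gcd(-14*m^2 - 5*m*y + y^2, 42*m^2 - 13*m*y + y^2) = -7*m + y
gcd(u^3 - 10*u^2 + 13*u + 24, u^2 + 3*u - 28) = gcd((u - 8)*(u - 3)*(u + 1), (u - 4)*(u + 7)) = 1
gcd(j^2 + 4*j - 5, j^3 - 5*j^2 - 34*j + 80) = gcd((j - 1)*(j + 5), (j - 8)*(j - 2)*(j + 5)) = j + 5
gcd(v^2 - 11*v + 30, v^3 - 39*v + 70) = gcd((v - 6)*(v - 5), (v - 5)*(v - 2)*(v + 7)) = v - 5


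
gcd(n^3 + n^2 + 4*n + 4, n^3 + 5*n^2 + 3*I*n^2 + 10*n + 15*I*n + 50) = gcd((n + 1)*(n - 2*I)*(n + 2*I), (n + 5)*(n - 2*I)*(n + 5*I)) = n - 2*I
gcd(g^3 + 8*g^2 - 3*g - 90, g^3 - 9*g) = g - 3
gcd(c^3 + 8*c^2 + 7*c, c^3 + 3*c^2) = c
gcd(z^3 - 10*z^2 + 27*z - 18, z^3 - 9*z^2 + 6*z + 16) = 1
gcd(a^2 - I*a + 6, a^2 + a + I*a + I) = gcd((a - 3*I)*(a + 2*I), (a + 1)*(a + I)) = 1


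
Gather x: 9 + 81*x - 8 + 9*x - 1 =90*x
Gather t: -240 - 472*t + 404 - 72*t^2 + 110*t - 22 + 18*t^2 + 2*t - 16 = -54*t^2 - 360*t + 126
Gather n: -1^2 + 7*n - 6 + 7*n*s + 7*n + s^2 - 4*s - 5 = n*(7*s + 14) + s^2 - 4*s - 12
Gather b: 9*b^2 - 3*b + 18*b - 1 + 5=9*b^2 + 15*b + 4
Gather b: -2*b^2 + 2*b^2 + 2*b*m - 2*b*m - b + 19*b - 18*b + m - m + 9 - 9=0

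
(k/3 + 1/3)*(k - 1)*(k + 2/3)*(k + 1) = k^4/3 + 5*k^3/9 - k^2/9 - 5*k/9 - 2/9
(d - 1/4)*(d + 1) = d^2 + 3*d/4 - 1/4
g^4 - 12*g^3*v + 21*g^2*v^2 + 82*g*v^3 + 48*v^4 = (g - 8*v)*(g - 6*v)*(g + v)^2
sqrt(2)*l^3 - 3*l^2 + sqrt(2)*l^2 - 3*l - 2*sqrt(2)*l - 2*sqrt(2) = (l + 1)*(l - 2*sqrt(2))*(sqrt(2)*l + 1)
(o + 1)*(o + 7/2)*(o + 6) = o^3 + 21*o^2/2 + 61*o/2 + 21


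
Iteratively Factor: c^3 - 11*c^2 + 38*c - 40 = (c - 5)*(c^2 - 6*c + 8) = (c - 5)*(c - 4)*(c - 2)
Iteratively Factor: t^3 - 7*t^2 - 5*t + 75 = (t - 5)*(t^2 - 2*t - 15) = (t - 5)*(t + 3)*(t - 5)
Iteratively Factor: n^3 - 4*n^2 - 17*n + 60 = (n + 4)*(n^2 - 8*n + 15) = (n - 5)*(n + 4)*(n - 3)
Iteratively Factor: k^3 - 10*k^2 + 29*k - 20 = (k - 4)*(k^2 - 6*k + 5) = (k - 5)*(k - 4)*(k - 1)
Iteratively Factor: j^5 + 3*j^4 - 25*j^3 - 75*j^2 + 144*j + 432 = (j + 3)*(j^4 - 25*j^2 + 144) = (j - 3)*(j + 3)*(j^3 + 3*j^2 - 16*j - 48) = (j - 3)*(j + 3)^2*(j^2 - 16) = (j - 4)*(j - 3)*(j + 3)^2*(j + 4)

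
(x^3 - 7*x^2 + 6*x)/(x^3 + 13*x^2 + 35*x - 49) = x*(x - 6)/(x^2 + 14*x + 49)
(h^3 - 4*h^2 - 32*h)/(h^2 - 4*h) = (h^2 - 4*h - 32)/(h - 4)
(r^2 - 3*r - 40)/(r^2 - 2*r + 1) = (r^2 - 3*r - 40)/(r^2 - 2*r + 1)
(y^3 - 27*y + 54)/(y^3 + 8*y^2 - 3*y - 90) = (y - 3)/(y + 5)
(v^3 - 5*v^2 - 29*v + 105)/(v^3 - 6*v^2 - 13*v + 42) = (v^2 + 2*v - 15)/(v^2 + v - 6)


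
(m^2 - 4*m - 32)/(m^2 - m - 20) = (m - 8)/(m - 5)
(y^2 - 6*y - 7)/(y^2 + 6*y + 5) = (y - 7)/(y + 5)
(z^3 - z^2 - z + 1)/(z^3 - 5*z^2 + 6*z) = (z^3 - z^2 - z + 1)/(z*(z^2 - 5*z + 6))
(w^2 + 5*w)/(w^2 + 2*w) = (w + 5)/(w + 2)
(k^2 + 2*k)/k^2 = (k + 2)/k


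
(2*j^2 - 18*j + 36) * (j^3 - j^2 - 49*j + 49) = 2*j^5 - 20*j^4 - 44*j^3 + 944*j^2 - 2646*j + 1764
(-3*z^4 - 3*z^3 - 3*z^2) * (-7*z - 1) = 21*z^5 + 24*z^4 + 24*z^3 + 3*z^2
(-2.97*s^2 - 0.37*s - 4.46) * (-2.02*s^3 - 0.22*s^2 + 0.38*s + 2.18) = 5.9994*s^5 + 1.4008*s^4 + 7.962*s^3 - 5.634*s^2 - 2.5014*s - 9.7228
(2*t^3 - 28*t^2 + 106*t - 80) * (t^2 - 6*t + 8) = 2*t^5 - 40*t^4 + 290*t^3 - 940*t^2 + 1328*t - 640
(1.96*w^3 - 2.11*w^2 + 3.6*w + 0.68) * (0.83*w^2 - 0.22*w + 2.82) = 1.6268*w^5 - 2.1825*w^4 + 8.9794*w^3 - 6.1778*w^2 + 10.0024*w + 1.9176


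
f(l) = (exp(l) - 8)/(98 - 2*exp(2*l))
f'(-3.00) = 0.00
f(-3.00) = -0.08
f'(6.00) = 0.00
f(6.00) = 0.00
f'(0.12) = 0.01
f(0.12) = -0.07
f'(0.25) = 0.01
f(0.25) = -0.07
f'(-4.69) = 0.00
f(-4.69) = -0.08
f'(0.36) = 0.01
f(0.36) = -0.07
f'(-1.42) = 0.00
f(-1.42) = -0.08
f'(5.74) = 0.00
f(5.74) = -0.00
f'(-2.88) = 0.00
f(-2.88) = -0.08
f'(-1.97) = 0.00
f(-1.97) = -0.08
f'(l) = exp(l)/(98 - 2*exp(2*l)) + 4*(exp(l) - 8)*exp(2*l)/(98 - 2*exp(2*l))^2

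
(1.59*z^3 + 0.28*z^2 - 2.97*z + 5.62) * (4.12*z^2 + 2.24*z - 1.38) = 6.5508*z^5 + 4.7152*z^4 - 13.8034*z^3 + 16.1152*z^2 + 16.6874*z - 7.7556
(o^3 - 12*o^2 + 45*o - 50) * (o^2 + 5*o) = o^5 - 7*o^4 - 15*o^3 + 175*o^2 - 250*o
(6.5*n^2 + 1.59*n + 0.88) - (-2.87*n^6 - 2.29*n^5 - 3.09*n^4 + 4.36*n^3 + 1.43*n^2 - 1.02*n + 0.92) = 2.87*n^6 + 2.29*n^5 + 3.09*n^4 - 4.36*n^3 + 5.07*n^2 + 2.61*n - 0.04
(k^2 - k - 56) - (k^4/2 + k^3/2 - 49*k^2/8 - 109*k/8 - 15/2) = -k^4/2 - k^3/2 + 57*k^2/8 + 101*k/8 - 97/2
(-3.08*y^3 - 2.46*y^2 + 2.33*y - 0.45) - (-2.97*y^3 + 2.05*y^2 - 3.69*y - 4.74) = -0.11*y^3 - 4.51*y^2 + 6.02*y + 4.29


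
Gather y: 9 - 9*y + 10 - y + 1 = 20 - 10*y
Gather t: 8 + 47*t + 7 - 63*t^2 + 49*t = -63*t^2 + 96*t + 15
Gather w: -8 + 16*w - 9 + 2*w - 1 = 18*w - 18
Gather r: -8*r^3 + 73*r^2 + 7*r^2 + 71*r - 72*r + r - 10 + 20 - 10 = -8*r^3 + 80*r^2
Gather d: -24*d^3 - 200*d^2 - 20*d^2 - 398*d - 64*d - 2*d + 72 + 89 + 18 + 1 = -24*d^3 - 220*d^2 - 464*d + 180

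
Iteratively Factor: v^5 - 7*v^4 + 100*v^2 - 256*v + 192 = (v + 4)*(v^4 - 11*v^3 + 44*v^2 - 76*v + 48) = (v - 2)*(v + 4)*(v^3 - 9*v^2 + 26*v - 24) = (v - 3)*(v - 2)*(v + 4)*(v^2 - 6*v + 8) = (v - 4)*(v - 3)*(v - 2)*(v + 4)*(v - 2)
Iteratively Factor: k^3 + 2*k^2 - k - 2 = (k + 1)*(k^2 + k - 2) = (k + 1)*(k + 2)*(k - 1)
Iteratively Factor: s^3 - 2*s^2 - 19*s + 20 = (s - 1)*(s^2 - s - 20) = (s - 1)*(s + 4)*(s - 5)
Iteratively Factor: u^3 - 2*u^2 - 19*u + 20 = (u + 4)*(u^2 - 6*u + 5) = (u - 1)*(u + 4)*(u - 5)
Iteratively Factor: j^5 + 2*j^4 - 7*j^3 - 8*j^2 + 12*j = (j - 1)*(j^4 + 3*j^3 - 4*j^2 - 12*j) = j*(j - 1)*(j^3 + 3*j^2 - 4*j - 12) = j*(j - 1)*(j + 2)*(j^2 + j - 6) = j*(j - 2)*(j - 1)*(j + 2)*(j + 3)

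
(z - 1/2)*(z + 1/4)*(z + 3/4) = z^3 + z^2/2 - 5*z/16 - 3/32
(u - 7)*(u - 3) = u^2 - 10*u + 21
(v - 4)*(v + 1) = v^2 - 3*v - 4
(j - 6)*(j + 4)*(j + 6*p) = j^3 + 6*j^2*p - 2*j^2 - 12*j*p - 24*j - 144*p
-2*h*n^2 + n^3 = n^2*(-2*h + n)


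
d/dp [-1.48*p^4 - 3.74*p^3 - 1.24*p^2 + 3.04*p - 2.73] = -5.92*p^3 - 11.22*p^2 - 2.48*p + 3.04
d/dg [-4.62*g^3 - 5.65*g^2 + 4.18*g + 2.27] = -13.86*g^2 - 11.3*g + 4.18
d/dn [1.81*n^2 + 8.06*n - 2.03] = 3.62*n + 8.06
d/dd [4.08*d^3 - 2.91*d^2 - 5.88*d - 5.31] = 12.24*d^2 - 5.82*d - 5.88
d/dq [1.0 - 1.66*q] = -1.66000000000000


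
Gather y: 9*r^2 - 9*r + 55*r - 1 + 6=9*r^2 + 46*r + 5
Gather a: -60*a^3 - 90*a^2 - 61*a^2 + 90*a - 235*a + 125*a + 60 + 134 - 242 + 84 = -60*a^3 - 151*a^2 - 20*a + 36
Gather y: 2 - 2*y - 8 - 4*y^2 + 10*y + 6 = -4*y^2 + 8*y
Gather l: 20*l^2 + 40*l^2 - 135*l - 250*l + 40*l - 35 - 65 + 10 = 60*l^2 - 345*l - 90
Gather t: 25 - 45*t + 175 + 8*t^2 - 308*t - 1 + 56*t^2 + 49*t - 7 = 64*t^2 - 304*t + 192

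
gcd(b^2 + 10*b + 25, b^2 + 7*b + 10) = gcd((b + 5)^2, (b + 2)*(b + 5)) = b + 5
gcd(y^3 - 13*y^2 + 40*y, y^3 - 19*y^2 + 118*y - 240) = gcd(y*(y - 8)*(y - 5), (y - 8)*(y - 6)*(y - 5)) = y^2 - 13*y + 40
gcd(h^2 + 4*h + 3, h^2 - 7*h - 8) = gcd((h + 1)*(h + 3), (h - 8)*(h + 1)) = h + 1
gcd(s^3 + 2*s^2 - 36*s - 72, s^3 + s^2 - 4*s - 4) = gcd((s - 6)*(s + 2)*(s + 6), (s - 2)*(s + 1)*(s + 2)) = s + 2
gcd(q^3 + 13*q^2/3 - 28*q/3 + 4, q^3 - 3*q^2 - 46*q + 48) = q^2 + 5*q - 6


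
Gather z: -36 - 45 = -81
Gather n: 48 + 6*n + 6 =6*n + 54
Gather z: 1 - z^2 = 1 - z^2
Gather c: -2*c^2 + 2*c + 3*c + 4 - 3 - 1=-2*c^2 + 5*c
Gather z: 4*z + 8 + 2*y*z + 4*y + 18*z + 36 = 4*y + z*(2*y + 22) + 44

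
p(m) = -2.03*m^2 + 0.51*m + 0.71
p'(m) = 0.51 - 4.06*m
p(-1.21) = -2.88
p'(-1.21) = 5.42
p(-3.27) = -22.66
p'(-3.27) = 13.79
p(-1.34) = -3.62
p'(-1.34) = 5.95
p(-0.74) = -0.78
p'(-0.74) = 3.51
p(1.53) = -3.26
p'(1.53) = -5.70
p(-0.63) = -0.42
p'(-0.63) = 3.07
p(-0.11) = 0.63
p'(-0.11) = 0.96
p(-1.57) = -5.09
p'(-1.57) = 6.88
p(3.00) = -16.03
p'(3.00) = -11.67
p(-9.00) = -168.31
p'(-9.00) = 37.05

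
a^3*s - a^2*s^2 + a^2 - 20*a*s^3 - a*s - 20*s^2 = (a - 5*s)*(a + 4*s)*(a*s + 1)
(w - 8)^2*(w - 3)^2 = w^4 - 22*w^3 + 169*w^2 - 528*w + 576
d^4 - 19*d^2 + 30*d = d*(d - 3)*(d - 2)*(d + 5)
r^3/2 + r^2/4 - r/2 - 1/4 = (r/2 + 1/2)*(r - 1)*(r + 1/2)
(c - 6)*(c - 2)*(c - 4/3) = c^3 - 28*c^2/3 + 68*c/3 - 16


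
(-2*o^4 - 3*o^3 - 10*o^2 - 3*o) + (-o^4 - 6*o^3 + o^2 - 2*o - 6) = -3*o^4 - 9*o^3 - 9*o^2 - 5*o - 6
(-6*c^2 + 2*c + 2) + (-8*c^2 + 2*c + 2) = -14*c^2 + 4*c + 4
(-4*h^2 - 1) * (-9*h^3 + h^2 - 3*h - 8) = 36*h^5 - 4*h^4 + 21*h^3 + 31*h^2 + 3*h + 8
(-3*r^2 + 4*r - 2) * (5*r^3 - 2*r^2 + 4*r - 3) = -15*r^5 + 26*r^4 - 30*r^3 + 29*r^2 - 20*r + 6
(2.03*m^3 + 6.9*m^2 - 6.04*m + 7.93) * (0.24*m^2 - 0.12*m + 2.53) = 0.4872*m^5 + 1.4124*m^4 + 2.8583*m^3 + 20.085*m^2 - 16.2328*m + 20.0629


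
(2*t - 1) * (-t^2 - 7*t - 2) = -2*t^3 - 13*t^2 + 3*t + 2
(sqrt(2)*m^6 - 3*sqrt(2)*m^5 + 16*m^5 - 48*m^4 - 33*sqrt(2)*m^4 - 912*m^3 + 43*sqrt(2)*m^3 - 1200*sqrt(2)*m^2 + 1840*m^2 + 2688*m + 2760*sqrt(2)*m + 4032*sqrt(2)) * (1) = sqrt(2)*m^6 - 3*sqrt(2)*m^5 + 16*m^5 - 48*m^4 - 33*sqrt(2)*m^4 - 912*m^3 + 43*sqrt(2)*m^3 - 1200*sqrt(2)*m^2 + 1840*m^2 + 2688*m + 2760*sqrt(2)*m + 4032*sqrt(2)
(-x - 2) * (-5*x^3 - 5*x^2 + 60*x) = 5*x^4 + 15*x^3 - 50*x^2 - 120*x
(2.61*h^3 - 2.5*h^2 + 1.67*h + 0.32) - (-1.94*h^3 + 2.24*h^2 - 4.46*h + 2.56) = 4.55*h^3 - 4.74*h^2 + 6.13*h - 2.24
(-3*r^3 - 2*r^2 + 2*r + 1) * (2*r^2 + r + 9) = -6*r^5 - 7*r^4 - 25*r^3 - 14*r^2 + 19*r + 9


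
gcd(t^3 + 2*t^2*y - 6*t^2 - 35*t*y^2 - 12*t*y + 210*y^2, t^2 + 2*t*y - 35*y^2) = -t^2 - 2*t*y + 35*y^2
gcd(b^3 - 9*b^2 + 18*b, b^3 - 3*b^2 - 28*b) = b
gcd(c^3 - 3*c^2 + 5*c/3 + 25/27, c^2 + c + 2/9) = c + 1/3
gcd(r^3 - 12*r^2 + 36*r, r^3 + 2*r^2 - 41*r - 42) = r - 6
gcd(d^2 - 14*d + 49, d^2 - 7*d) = d - 7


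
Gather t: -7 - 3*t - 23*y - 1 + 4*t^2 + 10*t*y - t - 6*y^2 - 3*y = 4*t^2 + t*(10*y - 4) - 6*y^2 - 26*y - 8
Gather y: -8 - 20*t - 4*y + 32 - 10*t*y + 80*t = 60*t + y*(-10*t - 4) + 24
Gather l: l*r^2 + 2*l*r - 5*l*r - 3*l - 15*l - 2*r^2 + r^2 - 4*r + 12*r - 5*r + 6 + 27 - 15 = l*(r^2 - 3*r - 18) - r^2 + 3*r + 18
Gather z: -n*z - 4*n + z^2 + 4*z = -4*n + z^2 + z*(4 - n)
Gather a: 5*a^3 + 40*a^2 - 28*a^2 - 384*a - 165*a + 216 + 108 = 5*a^3 + 12*a^2 - 549*a + 324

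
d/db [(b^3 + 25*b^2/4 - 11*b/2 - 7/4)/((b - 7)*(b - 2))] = (4*b^4 - 72*b^3 - 35*b^2 + 714*b - 371)/(4*(b^4 - 18*b^3 + 109*b^2 - 252*b + 196))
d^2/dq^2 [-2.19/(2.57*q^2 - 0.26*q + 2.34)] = (28.929462*q^2 - 2.926716*q - 2.19*(5.14*q - 0.26)*(10.28*q - 0.52) + 26.340444)/(2.57*q^2 - 0.26*q + 2.34)^3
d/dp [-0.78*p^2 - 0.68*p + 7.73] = -1.56*p - 0.68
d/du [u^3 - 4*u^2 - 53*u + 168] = 3*u^2 - 8*u - 53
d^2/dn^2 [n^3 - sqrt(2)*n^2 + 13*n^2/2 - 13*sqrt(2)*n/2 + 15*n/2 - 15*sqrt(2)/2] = 6*n - 2*sqrt(2) + 13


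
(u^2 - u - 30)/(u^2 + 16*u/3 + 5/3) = 3*(u - 6)/(3*u + 1)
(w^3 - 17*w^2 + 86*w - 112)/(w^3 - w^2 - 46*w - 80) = (w^2 - 9*w + 14)/(w^2 + 7*w + 10)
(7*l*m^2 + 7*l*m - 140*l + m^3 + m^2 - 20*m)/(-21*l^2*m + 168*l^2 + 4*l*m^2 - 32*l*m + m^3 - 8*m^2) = (-m^2 - m + 20)/(3*l*m - 24*l - m^2 + 8*m)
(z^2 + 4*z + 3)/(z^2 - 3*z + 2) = (z^2 + 4*z + 3)/(z^2 - 3*z + 2)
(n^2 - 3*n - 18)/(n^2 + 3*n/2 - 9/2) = 2*(n - 6)/(2*n - 3)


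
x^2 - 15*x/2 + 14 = (x - 4)*(x - 7/2)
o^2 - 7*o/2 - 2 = (o - 4)*(o + 1/2)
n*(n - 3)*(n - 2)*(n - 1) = n^4 - 6*n^3 + 11*n^2 - 6*n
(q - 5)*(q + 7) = q^2 + 2*q - 35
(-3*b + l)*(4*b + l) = -12*b^2 + b*l + l^2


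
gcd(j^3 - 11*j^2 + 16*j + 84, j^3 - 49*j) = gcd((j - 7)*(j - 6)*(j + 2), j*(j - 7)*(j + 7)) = j - 7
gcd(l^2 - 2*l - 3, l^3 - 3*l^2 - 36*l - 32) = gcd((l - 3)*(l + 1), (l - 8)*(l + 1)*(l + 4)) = l + 1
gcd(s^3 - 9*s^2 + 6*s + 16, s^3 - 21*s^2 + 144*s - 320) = s - 8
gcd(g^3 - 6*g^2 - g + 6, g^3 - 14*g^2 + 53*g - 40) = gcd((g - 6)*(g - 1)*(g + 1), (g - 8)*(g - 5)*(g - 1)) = g - 1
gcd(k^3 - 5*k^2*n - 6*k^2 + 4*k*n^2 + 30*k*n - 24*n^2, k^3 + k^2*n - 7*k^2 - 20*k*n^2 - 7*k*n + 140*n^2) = k - 4*n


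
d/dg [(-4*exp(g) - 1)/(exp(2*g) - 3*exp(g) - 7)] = (4*exp(2*g) + 2*exp(g) + 25)*exp(g)/(exp(4*g) - 6*exp(3*g) - 5*exp(2*g) + 42*exp(g) + 49)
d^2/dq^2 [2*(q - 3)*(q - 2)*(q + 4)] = 12*q - 4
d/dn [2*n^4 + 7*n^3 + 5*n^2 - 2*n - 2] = 8*n^3 + 21*n^2 + 10*n - 2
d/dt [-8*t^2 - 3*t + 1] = -16*t - 3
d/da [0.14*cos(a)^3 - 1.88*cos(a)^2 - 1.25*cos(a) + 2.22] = (-0.42*cos(a)^2 + 3.76*cos(a) + 1.25)*sin(a)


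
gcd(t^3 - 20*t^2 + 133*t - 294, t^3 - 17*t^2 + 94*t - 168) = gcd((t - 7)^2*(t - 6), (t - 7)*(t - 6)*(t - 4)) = t^2 - 13*t + 42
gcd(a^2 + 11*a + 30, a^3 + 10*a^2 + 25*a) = a + 5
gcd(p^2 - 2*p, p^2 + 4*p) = p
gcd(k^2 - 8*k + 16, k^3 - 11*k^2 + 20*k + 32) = k - 4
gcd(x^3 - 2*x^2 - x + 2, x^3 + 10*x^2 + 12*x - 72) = x - 2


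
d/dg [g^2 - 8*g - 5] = 2*g - 8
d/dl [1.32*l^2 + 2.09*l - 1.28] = 2.64*l + 2.09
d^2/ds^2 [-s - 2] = 0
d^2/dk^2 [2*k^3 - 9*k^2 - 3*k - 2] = 12*k - 18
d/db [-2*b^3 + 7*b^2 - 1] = 2*b*(7 - 3*b)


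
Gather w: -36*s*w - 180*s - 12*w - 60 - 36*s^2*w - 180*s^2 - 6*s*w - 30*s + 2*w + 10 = -180*s^2 - 210*s + w*(-36*s^2 - 42*s - 10) - 50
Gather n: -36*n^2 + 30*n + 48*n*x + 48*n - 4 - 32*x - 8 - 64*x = -36*n^2 + n*(48*x + 78) - 96*x - 12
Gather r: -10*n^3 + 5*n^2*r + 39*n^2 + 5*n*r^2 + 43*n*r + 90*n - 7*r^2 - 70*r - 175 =-10*n^3 + 39*n^2 + 90*n + r^2*(5*n - 7) + r*(5*n^2 + 43*n - 70) - 175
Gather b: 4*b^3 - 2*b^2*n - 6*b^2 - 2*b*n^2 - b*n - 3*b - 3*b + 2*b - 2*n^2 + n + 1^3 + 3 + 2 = 4*b^3 + b^2*(-2*n - 6) + b*(-2*n^2 - n - 4) - 2*n^2 + n + 6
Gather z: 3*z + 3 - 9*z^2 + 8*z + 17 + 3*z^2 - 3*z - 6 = -6*z^2 + 8*z + 14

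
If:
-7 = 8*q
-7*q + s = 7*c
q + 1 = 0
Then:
No Solution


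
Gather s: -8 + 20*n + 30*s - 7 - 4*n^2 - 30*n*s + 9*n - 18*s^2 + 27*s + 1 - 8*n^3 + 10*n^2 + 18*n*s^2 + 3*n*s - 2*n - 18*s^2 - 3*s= -8*n^3 + 6*n^2 + 27*n + s^2*(18*n - 36) + s*(54 - 27*n) - 14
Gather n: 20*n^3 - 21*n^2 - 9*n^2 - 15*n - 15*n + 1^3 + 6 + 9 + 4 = 20*n^3 - 30*n^2 - 30*n + 20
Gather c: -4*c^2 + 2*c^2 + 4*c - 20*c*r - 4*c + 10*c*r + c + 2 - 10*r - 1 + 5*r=-2*c^2 + c*(1 - 10*r) - 5*r + 1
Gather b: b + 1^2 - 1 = b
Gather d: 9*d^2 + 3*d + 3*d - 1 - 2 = 9*d^2 + 6*d - 3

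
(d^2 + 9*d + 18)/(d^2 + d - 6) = (d + 6)/(d - 2)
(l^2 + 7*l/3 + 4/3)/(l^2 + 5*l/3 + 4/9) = 3*(l + 1)/(3*l + 1)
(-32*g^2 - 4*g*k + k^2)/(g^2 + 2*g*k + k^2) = (-32*g^2 - 4*g*k + k^2)/(g^2 + 2*g*k + k^2)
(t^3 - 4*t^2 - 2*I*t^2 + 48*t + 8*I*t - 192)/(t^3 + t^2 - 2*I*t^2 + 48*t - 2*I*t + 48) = (t - 4)/(t + 1)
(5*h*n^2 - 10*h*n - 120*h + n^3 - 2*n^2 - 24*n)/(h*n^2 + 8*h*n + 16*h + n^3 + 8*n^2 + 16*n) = (5*h*n - 30*h + n^2 - 6*n)/(h*n + 4*h + n^2 + 4*n)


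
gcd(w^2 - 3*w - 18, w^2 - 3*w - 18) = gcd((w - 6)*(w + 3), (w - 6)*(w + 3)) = w^2 - 3*w - 18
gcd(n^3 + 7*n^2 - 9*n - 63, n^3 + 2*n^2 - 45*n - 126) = n + 3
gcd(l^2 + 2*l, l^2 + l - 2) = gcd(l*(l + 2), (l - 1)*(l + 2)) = l + 2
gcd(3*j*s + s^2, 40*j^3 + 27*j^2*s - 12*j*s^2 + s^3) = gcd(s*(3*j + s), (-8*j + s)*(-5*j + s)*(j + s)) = 1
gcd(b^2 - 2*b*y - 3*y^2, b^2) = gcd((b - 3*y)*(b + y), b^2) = 1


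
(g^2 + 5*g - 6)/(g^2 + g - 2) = (g + 6)/(g + 2)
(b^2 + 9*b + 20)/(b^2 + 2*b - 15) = (b + 4)/(b - 3)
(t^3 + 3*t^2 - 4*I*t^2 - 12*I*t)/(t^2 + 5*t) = (t^2 + t*(3 - 4*I) - 12*I)/(t + 5)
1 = 1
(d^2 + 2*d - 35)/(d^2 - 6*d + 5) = (d + 7)/(d - 1)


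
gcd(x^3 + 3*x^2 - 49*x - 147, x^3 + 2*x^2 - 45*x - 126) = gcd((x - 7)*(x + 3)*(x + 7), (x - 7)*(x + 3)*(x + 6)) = x^2 - 4*x - 21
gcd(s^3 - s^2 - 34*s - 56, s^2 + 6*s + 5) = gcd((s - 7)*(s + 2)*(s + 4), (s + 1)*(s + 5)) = 1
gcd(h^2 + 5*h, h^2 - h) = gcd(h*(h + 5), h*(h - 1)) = h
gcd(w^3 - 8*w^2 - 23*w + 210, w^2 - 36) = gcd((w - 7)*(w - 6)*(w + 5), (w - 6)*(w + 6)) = w - 6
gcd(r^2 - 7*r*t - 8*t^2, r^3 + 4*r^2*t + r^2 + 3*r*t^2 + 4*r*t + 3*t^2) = r + t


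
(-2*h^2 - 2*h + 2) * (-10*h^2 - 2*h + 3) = 20*h^4 + 24*h^3 - 22*h^2 - 10*h + 6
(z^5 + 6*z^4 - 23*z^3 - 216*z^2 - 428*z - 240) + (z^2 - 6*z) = z^5 + 6*z^4 - 23*z^3 - 215*z^2 - 434*z - 240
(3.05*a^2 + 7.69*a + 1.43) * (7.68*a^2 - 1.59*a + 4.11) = 23.424*a^4 + 54.2097*a^3 + 11.2908*a^2 + 29.3322*a + 5.8773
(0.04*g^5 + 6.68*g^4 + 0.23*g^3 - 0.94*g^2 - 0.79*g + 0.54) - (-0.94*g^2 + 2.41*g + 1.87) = 0.04*g^5 + 6.68*g^4 + 0.23*g^3 - 3.2*g - 1.33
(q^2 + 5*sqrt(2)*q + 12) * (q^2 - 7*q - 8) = q^4 - 7*q^3 + 5*sqrt(2)*q^3 - 35*sqrt(2)*q^2 + 4*q^2 - 84*q - 40*sqrt(2)*q - 96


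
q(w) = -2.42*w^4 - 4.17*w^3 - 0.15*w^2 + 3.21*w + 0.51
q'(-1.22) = 2.53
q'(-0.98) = 0.60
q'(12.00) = -18528.87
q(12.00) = -57369.45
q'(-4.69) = 728.05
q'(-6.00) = 1645.53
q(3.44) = -498.86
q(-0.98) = -1.09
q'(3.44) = -539.91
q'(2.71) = -282.13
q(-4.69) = -758.52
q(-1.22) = -1.42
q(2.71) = -205.41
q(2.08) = -76.28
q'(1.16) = -29.08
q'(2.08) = -138.65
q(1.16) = -6.86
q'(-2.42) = 67.86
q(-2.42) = -32.04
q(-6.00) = -2259.75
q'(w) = -9.68*w^3 - 12.51*w^2 - 0.3*w + 3.21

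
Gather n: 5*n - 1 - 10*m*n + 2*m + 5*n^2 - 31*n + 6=2*m + 5*n^2 + n*(-10*m - 26) + 5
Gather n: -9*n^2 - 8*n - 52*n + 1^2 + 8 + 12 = -9*n^2 - 60*n + 21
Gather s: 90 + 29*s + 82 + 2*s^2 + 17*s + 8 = 2*s^2 + 46*s + 180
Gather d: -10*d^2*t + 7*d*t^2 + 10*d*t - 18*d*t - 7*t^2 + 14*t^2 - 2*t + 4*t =-10*d^2*t + d*(7*t^2 - 8*t) + 7*t^2 + 2*t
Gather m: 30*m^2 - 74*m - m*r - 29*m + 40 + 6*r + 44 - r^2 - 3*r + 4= 30*m^2 + m*(-r - 103) - r^2 + 3*r + 88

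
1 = 1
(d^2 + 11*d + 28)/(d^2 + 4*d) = (d + 7)/d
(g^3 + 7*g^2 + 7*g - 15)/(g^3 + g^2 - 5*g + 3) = (g + 5)/(g - 1)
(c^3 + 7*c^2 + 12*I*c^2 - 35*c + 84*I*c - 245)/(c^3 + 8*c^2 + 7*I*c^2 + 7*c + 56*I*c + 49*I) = (c + 5*I)/(c + 1)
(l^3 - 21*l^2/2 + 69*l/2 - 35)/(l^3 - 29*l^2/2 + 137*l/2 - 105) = (l - 2)/(l - 6)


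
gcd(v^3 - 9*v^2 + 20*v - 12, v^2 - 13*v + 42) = v - 6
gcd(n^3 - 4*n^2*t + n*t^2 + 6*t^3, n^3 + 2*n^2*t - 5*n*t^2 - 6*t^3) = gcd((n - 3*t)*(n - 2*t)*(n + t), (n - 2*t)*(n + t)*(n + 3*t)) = -n^2 + n*t + 2*t^2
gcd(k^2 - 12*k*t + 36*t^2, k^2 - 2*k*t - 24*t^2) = -k + 6*t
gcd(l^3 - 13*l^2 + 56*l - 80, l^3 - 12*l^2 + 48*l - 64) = l^2 - 8*l + 16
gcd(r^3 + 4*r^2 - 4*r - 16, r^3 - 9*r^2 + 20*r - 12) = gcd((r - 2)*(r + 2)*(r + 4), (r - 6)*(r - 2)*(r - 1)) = r - 2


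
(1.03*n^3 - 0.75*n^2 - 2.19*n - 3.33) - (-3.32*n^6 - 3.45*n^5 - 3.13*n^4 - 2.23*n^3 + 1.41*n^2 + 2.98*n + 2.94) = 3.32*n^6 + 3.45*n^5 + 3.13*n^4 + 3.26*n^3 - 2.16*n^2 - 5.17*n - 6.27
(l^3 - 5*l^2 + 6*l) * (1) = l^3 - 5*l^2 + 6*l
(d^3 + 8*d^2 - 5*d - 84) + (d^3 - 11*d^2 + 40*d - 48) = 2*d^3 - 3*d^2 + 35*d - 132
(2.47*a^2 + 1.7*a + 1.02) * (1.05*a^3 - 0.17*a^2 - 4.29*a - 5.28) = 2.5935*a^5 + 1.3651*a^4 - 9.8143*a^3 - 20.508*a^2 - 13.3518*a - 5.3856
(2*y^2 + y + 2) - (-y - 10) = 2*y^2 + 2*y + 12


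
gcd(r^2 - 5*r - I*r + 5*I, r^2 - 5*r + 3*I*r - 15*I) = r - 5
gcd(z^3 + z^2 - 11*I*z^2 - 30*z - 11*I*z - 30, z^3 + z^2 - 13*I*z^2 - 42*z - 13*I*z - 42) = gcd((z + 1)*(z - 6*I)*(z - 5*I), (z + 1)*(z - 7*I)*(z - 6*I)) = z^2 + z*(1 - 6*I) - 6*I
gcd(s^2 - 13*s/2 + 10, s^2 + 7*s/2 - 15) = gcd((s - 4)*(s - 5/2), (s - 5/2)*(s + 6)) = s - 5/2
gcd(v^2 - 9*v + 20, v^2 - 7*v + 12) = v - 4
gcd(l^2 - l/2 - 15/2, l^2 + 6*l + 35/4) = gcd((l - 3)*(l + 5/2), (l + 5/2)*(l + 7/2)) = l + 5/2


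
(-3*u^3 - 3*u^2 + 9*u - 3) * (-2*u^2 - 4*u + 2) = 6*u^5 + 18*u^4 - 12*u^3 - 36*u^2 + 30*u - 6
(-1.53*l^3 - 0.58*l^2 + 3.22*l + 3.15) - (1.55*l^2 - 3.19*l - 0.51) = -1.53*l^3 - 2.13*l^2 + 6.41*l + 3.66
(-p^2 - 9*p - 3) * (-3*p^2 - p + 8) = 3*p^4 + 28*p^3 + 10*p^2 - 69*p - 24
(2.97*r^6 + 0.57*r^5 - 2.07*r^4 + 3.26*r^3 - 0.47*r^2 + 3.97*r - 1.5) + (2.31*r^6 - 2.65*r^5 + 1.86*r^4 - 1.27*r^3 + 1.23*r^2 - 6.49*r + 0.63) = 5.28*r^6 - 2.08*r^5 - 0.21*r^4 + 1.99*r^3 + 0.76*r^2 - 2.52*r - 0.87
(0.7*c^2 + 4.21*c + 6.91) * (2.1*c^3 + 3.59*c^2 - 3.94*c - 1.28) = 1.47*c^5 + 11.354*c^4 + 26.8669*c^3 + 7.3235*c^2 - 32.6142*c - 8.8448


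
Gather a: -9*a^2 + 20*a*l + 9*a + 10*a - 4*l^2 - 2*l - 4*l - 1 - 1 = -9*a^2 + a*(20*l + 19) - 4*l^2 - 6*l - 2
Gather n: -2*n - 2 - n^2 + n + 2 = -n^2 - n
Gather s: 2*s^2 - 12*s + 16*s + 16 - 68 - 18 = 2*s^2 + 4*s - 70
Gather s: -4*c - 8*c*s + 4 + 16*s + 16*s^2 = -4*c + 16*s^2 + s*(16 - 8*c) + 4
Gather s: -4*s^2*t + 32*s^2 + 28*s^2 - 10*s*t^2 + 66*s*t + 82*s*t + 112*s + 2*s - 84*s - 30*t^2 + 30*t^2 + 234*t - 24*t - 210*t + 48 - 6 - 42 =s^2*(60 - 4*t) + s*(-10*t^2 + 148*t + 30)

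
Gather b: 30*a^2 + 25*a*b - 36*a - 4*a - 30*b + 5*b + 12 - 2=30*a^2 - 40*a + b*(25*a - 25) + 10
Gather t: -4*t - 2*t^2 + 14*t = -2*t^2 + 10*t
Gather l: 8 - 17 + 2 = -7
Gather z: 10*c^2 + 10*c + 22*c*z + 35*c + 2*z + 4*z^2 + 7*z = 10*c^2 + 45*c + 4*z^2 + z*(22*c + 9)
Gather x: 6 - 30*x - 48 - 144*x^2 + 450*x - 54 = -144*x^2 + 420*x - 96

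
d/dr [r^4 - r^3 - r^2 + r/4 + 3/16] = 4*r^3 - 3*r^2 - 2*r + 1/4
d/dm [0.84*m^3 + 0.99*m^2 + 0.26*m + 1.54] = 2.52*m^2 + 1.98*m + 0.26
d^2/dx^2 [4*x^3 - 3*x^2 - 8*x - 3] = 24*x - 6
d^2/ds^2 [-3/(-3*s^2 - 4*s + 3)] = 6*(-9*s^2 - 12*s + 4*(3*s + 2)^2 + 9)/(3*s^2 + 4*s - 3)^3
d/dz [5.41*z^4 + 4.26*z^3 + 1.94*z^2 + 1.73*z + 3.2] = 21.64*z^3 + 12.78*z^2 + 3.88*z + 1.73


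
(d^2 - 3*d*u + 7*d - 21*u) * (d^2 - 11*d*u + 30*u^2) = d^4 - 14*d^3*u + 7*d^3 + 63*d^2*u^2 - 98*d^2*u - 90*d*u^3 + 441*d*u^2 - 630*u^3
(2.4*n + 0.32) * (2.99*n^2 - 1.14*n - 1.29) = 7.176*n^3 - 1.7792*n^2 - 3.4608*n - 0.4128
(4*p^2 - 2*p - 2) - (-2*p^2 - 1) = 6*p^2 - 2*p - 1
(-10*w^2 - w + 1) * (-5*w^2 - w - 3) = 50*w^4 + 15*w^3 + 26*w^2 + 2*w - 3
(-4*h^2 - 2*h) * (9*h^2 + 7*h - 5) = -36*h^4 - 46*h^3 + 6*h^2 + 10*h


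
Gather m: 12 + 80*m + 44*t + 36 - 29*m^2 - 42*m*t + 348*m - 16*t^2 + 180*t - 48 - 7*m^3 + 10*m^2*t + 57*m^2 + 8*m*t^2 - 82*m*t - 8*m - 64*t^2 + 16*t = -7*m^3 + m^2*(10*t + 28) + m*(8*t^2 - 124*t + 420) - 80*t^2 + 240*t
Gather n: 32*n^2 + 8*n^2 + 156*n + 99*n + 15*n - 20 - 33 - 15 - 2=40*n^2 + 270*n - 70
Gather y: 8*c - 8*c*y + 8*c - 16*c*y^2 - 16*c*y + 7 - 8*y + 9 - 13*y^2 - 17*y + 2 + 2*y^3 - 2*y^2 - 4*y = 16*c + 2*y^3 + y^2*(-16*c - 15) + y*(-24*c - 29) + 18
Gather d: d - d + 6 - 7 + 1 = 0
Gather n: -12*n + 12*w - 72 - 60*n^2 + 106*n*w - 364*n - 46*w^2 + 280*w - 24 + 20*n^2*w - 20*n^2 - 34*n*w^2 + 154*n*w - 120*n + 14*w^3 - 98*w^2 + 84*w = n^2*(20*w - 80) + n*(-34*w^2 + 260*w - 496) + 14*w^3 - 144*w^2 + 376*w - 96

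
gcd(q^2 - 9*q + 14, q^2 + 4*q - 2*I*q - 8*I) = 1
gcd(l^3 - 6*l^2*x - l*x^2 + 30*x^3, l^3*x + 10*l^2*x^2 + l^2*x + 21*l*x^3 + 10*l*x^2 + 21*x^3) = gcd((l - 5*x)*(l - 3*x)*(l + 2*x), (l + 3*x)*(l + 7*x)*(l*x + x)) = 1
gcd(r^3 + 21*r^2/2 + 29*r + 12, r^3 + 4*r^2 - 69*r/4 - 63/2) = r + 6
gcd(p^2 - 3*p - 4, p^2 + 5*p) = 1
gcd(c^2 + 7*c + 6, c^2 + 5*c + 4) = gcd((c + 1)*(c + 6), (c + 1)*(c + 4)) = c + 1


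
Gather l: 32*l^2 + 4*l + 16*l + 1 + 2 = 32*l^2 + 20*l + 3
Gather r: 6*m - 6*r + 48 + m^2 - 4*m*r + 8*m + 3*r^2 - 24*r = m^2 + 14*m + 3*r^2 + r*(-4*m - 30) + 48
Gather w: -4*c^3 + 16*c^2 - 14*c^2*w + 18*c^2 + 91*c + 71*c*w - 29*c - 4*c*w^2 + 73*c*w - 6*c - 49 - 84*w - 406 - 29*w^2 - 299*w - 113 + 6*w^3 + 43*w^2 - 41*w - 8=-4*c^3 + 34*c^2 + 56*c + 6*w^3 + w^2*(14 - 4*c) + w*(-14*c^2 + 144*c - 424) - 576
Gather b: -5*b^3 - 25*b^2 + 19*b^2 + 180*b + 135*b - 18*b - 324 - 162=-5*b^3 - 6*b^2 + 297*b - 486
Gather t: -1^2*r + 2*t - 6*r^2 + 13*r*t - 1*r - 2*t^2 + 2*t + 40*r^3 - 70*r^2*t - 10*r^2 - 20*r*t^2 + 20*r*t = 40*r^3 - 16*r^2 - 2*r + t^2*(-20*r - 2) + t*(-70*r^2 + 33*r + 4)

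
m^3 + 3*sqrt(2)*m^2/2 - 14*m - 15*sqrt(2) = (m - 5*sqrt(2)/2)*(m + sqrt(2))*(m + 3*sqrt(2))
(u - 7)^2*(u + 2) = u^3 - 12*u^2 + 21*u + 98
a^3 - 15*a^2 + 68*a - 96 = (a - 8)*(a - 4)*(a - 3)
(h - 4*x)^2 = h^2 - 8*h*x + 16*x^2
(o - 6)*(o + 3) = o^2 - 3*o - 18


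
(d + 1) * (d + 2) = d^2 + 3*d + 2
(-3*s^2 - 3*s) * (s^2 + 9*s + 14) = -3*s^4 - 30*s^3 - 69*s^2 - 42*s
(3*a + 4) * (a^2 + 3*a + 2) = 3*a^3 + 13*a^2 + 18*a + 8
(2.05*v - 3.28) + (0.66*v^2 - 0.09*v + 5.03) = 0.66*v^2 + 1.96*v + 1.75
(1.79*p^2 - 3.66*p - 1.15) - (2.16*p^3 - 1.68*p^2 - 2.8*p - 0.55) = -2.16*p^3 + 3.47*p^2 - 0.86*p - 0.6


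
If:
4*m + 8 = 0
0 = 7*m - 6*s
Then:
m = -2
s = -7/3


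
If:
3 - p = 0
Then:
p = 3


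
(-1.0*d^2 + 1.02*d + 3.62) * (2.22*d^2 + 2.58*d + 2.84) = -2.22*d^4 - 0.3156*d^3 + 7.828*d^2 + 12.2364*d + 10.2808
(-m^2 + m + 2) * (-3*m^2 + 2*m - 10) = 3*m^4 - 5*m^3 + 6*m^2 - 6*m - 20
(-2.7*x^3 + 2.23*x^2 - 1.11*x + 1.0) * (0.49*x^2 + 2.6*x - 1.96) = -1.323*x^5 - 5.9273*x^4 + 10.5461*x^3 - 6.7668*x^2 + 4.7756*x - 1.96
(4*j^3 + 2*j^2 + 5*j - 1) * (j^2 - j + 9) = 4*j^5 - 2*j^4 + 39*j^3 + 12*j^2 + 46*j - 9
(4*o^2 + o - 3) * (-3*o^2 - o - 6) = -12*o^4 - 7*o^3 - 16*o^2 - 3*o + 18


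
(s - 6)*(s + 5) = s^2 - s - 30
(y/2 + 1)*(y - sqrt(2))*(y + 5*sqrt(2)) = y^3/2 + y^2 + 2*sqrt(2)*y^2 - 5*y + 4*sqrt(2)*y - 10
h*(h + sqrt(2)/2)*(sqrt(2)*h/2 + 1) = sqrt(2)*h^3/2 + 3*h^2/2 + sqrt(2)*h/2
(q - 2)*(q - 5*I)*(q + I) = q^3 - 2*q^2 - 4*I*q^2 + 5*q + 8*I*q - 10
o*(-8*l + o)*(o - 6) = -8*l*o^2 + 48*l*o + o^3 - 6*o^2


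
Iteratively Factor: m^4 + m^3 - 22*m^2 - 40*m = (m - 5)*(m^3 + 6*m^2 + 8*m) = (m - 5)*(m + 2)*(m^2 + 4*m) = m*(m - 5)*(m + 2)*(m + 4)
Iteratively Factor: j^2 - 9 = (j + 3)*(j - 3)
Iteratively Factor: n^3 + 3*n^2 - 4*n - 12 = (n - 2)*(n^2 + 5*n + 6) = (n - 2)*(n + 3)*(n + 2)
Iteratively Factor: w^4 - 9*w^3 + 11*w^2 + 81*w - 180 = (w - 4)*(w^3 - 5*w^2 - 9*w + 45) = (w - 4)*(w + 3)*(w^2 - 8*w + 15) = (w - 5)*(w - 4)*(w + 3)*(w - 3)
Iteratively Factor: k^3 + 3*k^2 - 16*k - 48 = (k + 3)*(k^2 - 16) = (k + 3)*(k + 4)*(k - 4)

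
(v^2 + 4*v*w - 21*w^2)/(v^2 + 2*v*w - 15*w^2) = (v + 7*w)/(v + 5*w)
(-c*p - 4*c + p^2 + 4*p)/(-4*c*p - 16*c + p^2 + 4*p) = (-c + p)/(-4*c + p)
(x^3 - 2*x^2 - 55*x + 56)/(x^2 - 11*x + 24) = (x^2 + 6*x - 7)/(x - 3)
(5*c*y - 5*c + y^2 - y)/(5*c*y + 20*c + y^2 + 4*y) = (y - 1)/(y + 4)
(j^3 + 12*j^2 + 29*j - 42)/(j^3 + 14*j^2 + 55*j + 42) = (j - 1)/(j + 1)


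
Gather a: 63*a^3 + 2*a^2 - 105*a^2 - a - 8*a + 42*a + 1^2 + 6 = 63*a^3 - 103*a^2 + 33*a + 7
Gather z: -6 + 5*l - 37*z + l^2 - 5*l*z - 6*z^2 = l^2 + 5*l - 6*z^2 + z*(-5*l - 37) - 6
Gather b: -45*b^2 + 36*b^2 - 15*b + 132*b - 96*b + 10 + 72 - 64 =-9*b^2 + 21*b + 18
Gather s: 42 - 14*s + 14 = 56 - 14*s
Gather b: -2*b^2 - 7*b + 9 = -2*b^2 - 7*b + 9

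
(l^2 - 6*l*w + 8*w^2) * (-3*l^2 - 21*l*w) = -3*l^4 - 3*l^3*w + 102*l^2*w^2 - 168*l*w^3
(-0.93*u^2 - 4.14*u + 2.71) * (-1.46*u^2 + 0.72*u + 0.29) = 1.3578*u^4 + 5.3748*u^3 - 7.2071*u^2 + 0.7506*u + 0.7859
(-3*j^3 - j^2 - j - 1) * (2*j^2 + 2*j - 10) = -6*j^5 - 8*j^4 + 26*j^3 + 6*j^2 + 8*j + 10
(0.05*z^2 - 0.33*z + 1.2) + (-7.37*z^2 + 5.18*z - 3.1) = -7.32*z^2 + 4.85*z - 1.9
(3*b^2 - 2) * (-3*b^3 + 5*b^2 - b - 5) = -9*b^5 + 15*b^4 + 3*b^3 - 25*b^2 + 2*b + 10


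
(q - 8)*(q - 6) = q^2 - 14*q + 48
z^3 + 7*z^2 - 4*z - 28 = (z - 2)*(z + 2)*(z + 7)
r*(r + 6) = r^2 + 6*r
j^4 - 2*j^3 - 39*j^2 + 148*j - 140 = (j - 5)*(j - 2)^2*(j + 7)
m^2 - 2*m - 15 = (m - 5)*(m + 3)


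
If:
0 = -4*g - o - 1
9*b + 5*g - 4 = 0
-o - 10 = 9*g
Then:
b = 13/9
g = -9/5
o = 31/5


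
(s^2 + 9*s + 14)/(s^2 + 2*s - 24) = (s^2 + 9*s + 14)/(s^2 + 2*s - 24)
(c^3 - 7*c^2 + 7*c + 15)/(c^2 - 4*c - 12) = (-c^3 + 7*c^2 - 7*c - 15)/(-c^2 + 4*c + 12)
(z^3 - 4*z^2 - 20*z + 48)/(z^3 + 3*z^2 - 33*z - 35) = (z^3 - 4*z^2 - 20*z + 48)/(z^3 + 3*z^2 - 33*z - 35)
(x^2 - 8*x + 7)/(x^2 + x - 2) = (x - 7)/(x + 2)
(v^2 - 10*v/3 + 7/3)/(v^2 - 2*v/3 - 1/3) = (3*v - 7)/(3*v + 1)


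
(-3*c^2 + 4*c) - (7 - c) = -3*c^2 + 5*c - 7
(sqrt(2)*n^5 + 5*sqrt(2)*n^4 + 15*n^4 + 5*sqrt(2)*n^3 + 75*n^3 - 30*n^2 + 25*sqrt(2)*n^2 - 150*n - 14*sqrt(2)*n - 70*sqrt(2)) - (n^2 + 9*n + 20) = sqrt(2)*n^5 + 5*sqrt(2)*n^4 + 15*n^4 + 5*sqrt(2)*n^3 + 75*n^3 - 31*n^2 + 25*sqrt(2)*n^2 - 159*n - 14*sqrt(2)*n - 70*sqrt(2) - 20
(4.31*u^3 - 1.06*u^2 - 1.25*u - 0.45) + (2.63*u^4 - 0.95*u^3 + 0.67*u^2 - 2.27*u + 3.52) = 2.63*u^4 + 3.36*u^3 - 0.39*u^2 - 3.52*u + 3.07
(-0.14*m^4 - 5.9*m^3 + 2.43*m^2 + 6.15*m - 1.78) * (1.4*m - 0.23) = -0.196*m^5 - 8.2278*m^4 + 4.759*m^3 + 8.0511*m^2 - 3.9065*m + 0.4094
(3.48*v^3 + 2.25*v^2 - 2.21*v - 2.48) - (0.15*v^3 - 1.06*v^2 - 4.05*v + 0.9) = 3.33*v^3 + 3.31*v^2 + 1.84*v - 3.38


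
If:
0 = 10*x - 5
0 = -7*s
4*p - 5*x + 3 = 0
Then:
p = -1/8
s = 0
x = 1/2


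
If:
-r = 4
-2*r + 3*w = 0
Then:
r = -4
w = -8/3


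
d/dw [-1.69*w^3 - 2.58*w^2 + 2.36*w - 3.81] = -5.07*w^2 - 5.16*w + 2.36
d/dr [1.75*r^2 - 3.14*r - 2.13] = 3.5*r - 3.14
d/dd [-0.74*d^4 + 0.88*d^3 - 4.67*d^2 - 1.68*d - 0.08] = -2.96*d^3 + 2.64*d^2 - 9.34*d - 1.68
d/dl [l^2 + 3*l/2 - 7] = 2*l + 3/2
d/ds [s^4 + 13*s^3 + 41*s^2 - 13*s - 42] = 4*s^3 + 39*s^2 + 82*s - 13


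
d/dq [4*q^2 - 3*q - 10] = 8*q - 3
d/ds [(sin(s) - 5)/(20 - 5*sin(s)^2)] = (sin(s)^2 - 10*sin(s) + 4)*cos(s)/(5*(sin(s)^2 - 4)^2)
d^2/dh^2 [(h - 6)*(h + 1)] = 2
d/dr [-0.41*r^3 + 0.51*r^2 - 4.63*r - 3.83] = -1.23*r^2 + 1.02*r - 4.63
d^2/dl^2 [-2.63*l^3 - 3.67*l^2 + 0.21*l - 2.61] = -15.78*l - 7.34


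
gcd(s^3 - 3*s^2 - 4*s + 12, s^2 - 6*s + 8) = s - 2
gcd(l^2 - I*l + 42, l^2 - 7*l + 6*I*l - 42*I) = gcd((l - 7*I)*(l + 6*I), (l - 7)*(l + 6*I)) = l + 6*I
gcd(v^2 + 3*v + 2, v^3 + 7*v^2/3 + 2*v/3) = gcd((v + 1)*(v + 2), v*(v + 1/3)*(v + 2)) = v + 2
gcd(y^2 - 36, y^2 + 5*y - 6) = y + 6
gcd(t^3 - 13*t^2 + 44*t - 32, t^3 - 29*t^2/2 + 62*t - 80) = t^2 - 12*t + 32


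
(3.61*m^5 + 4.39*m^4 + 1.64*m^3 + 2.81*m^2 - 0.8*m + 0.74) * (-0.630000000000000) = -2.2743*m^5 - 2.7657*m^4 - 1.0332*m^3 - 1.7703*m^2 + 0.504*m - 0.4662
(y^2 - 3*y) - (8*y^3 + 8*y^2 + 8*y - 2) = -8*y^3 - 7*y^2 - 11*y + 2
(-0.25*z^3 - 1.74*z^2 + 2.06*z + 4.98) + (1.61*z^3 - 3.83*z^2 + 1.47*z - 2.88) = 1.36*z^3 - 5.57*z^2 + 3.53*z + 2.1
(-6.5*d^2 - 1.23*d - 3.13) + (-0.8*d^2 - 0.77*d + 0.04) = -7.3*d^2 - 2.0*d - 3.09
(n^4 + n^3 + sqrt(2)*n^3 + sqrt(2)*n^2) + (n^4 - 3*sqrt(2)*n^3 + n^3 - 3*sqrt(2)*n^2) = 2*n^4 - 2*sqrt(2)*n^3 + 2*n^3 - 2*sqrt(2)*n^2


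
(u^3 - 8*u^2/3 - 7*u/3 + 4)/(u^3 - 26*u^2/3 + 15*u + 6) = (3*u^2 + u - 4)/(3*u^2 - 17*u - 6)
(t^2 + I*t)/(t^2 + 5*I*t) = (t + I)/(t + 5*I)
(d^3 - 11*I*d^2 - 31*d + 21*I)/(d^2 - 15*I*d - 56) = (d^2 - 4*I*d - 3)/(d - 8*I)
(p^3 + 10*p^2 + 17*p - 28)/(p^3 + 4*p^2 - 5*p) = (p^2 + 11*p + 28)/(p*(p + 5))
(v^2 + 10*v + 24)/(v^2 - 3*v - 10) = (v^2 + 10*v + 24)/(v^2 - 3*v - 10)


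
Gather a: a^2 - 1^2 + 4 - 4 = a^2 - 1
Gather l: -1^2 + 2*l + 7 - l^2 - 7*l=-l^2 - 5*l + 6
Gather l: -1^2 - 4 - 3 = -8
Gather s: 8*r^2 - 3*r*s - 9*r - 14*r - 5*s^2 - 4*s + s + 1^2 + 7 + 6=8*r^2 - 23*r - 5*s^2 + s*(-3*r - 3) + 14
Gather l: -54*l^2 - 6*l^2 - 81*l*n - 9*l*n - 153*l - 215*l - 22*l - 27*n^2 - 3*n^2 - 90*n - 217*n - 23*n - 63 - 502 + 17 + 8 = -60*l^2 + l*(-90*n - 390) - 30*n^2 - 330*n - 540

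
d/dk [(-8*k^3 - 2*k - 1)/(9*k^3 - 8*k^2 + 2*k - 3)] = (64*k^4 + 4*k^3 + 83*k^2 - 16*k + 8)/(81*k^6 - 144*k^5 + 100*k^4 - 86*k^3 + 52*k^2 - 12*k + 9)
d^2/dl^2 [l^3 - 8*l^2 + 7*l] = 6*l - 16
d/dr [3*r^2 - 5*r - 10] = 6*r - 5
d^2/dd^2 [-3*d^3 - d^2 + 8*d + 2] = -18*d - 2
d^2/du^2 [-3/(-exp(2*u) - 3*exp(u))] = 3*(-(exp(u) + 3)*(4*exp(u) + 3) + 2*(2*exp(u) + 3)^2)*exp(-u)/(exp(u) + 3)^3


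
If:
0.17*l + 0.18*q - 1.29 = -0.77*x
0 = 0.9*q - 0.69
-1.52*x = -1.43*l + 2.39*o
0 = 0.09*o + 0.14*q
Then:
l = -0.33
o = -1.19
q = 0.77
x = 1.57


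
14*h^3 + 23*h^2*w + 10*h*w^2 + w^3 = (h + w)*(2*h + w)*(7*h + w)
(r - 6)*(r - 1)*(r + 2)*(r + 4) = r^4 - r^3 - 28*r^2 - 20*r + 48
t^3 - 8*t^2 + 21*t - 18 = (t - 3)^2*(t - 2)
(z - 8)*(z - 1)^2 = z^3 - 10*z^2 + 17*z - 8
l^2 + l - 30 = (l - 5)*(l + 6)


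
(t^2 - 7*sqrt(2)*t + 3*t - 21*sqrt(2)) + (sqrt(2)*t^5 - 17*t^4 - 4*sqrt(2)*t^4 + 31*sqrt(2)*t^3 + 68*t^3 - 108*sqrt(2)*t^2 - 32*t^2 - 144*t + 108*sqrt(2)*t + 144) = sqrt(2)*t^5 - 17*t^4 - 4*sqrt(2)*t^4 + 31*sqrt(2)*t^3 + 68*t^3 - 108*sqrt(2)*t^2 - 31*t^2 - 141*t + 101*sqrt(2)*t - 21*sqrt(2) + 144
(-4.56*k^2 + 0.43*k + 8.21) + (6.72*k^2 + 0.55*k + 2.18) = 2.16*k^2 + 0.98*k + 10.39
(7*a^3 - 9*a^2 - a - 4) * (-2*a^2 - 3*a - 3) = -14*a^5 - 3*a^4 + 8*a^3 + 38*a^2 + 15*a + 12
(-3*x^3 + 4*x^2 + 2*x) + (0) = -3*x^3 + 4*x^2 + 2*x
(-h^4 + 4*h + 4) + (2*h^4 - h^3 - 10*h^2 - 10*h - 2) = h^4 - h^3 - 10*h^2 - 6*h + 2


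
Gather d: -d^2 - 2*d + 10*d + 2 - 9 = -d^2 + 8*d - 7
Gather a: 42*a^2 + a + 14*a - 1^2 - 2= 42*a^2 + 15*a - 3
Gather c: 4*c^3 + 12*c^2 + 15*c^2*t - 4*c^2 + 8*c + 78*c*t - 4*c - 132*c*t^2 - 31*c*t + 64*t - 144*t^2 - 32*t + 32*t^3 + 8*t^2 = 4*c^3 + c^2*(15*t + 8) + c*(-132*t^2 + 47*t + 4) + 32*t^3 - 136*t^2 + 32*t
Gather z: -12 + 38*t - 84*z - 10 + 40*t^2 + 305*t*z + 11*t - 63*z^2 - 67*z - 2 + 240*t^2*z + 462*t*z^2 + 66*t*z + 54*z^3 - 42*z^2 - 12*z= 40*t^2 + 49*t + 54*z^3 + z^2*(462*t - 105) + z*(240*t^2 + 371*t - 163) - 24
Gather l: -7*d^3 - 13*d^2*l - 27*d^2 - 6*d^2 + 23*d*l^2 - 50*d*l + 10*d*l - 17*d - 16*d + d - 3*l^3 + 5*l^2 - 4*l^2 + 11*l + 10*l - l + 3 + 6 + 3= -7*d^3 - 33*d^2 - 32*d - 3*l^3 + l^2*(23*d + 1) + l*(-13*d^2 - 40*d + 20) + 12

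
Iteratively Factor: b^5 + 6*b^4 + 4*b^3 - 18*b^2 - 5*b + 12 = (b - 1)*(b^4 + 7*b^3 + 11*b^2 - 7*b - 12) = (b - 1)*(b + 1)*(b^3 + 6*b^2 + 5*b - 12) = (b - 1)^2*(b + 1)*(b^2 + 7*b + 12) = (b - 1)^2*(b + 1)*(b + 4)*(b + 3)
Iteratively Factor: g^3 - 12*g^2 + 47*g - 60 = (g - 5)*(g^2 - 7*g + 12) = (g - 5)*(g - 4)*(g - 3)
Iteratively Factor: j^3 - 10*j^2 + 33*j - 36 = (j - 3)*(j^2 - 7*j + 12) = (j - 4)*(j - 3)*(j - 3)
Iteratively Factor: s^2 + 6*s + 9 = (s + 3)*(s + 3)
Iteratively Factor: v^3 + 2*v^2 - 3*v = (v - 1)*(v^2 + 3*v) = (v - 1)*(v + 3)*(v)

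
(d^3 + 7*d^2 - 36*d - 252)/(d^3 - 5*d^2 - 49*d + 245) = (d^2 - 36)/(d^2 - 12*d + 35)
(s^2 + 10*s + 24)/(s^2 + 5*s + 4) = (s + 6)/(s + 1)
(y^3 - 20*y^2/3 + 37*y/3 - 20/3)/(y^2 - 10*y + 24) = (3*y^2 - 8*y + 5)/(3*(y - 6))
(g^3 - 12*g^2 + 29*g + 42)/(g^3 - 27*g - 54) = (g^2 - 6*g - 7)/(g^2 + 6*g + 9)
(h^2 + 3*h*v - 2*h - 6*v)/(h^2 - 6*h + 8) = (h + 3*v)/(h - 4)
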